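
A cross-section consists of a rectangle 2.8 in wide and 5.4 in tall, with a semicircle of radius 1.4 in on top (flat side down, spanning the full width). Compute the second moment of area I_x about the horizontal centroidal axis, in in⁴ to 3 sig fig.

Decompose the section into non-overlapping parts with the origin at the bottom-left of its bounding rectangle.
Rectangular body: 2.8 × 5.4, A = 15.12 in², y = 2.7 in, Ī = 36.742 in⁴.
Semicircular cap: semicircle r = 1.4, A = 3.0788 in², y = 5.9942 in, Ī = 0.42164 in⁴.
Centroid: ȳ = ΣA·y / ΣA = 3.2573 in.
Transfer each piece to the horizontal centroidal axis using Ī + A·d² with d = y − 3.2573:
  rectangular body: d = -0.55729 in → contributes +41.437 in⁴
  semicircular cap: d = 2.7369 in → contributes +23.483 in⁴
Total I = 64.921 in⁴.

I_x ≈ 64.9 in⁴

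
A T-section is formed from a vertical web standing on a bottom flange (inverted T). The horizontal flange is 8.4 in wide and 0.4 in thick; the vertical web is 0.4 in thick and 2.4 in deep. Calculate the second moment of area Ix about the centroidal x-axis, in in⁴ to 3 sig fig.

Ix ≈ 1.97 in⁴

Break the section into simple shapes (no overlaps), measuring from the bottom-left corner of the bounding box.
Flange: 8.4 × 0.4, A = 3.36 in², y = 0.2 in, Ī = 0.0448 in⁴.
Web: 0.4 × 2.4, A = 0.96 in², y = 1.6 in, Ī = 0.4608 in⁴.
Centroid: ȳ = ΣA·y / ΣA = 0.51111 in.
Transfer each piece to the centroidal x-axis using Ī + A·d² with d = y − 0.51111:
  flange: d = -0.31111 in → contributes +0.37001 in⁴
  web: d = 1.0889 in → contributes +1.5991 in⁴
Total I = 1.9691 in⁴.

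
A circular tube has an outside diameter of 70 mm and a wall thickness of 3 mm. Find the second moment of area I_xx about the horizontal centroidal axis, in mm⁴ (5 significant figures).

I_xx ≈ 3.5504 × 10⁵ mm⁴

Split into non-overlapping primitives; take the origin at the lower-left of the bounding box.
Outer circle: ⌀70, A = 3848.451 mm², y = 35 mm, Ī = 1 178 588 mm⁴.
Bore (subtracted): ⌀64, A = 3216.991 mm², y = 35 mm, Ī = 823549.7 mm⁴.
By symmetry the centroid is at mid-height, ȳ = 35 mm.
All pieces are centred on the horizontal centroidal axis, so I = ΣĪ (holes subtracted) = 355038.5 mm⁴.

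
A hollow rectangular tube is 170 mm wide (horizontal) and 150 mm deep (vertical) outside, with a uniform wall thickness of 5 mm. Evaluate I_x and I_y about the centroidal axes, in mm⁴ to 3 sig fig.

I_x ≈ 1.12 × 10⁷ mm⁴, I_y ≈ 1.36 × 10⁷ mm⁴

Split into non-overlapping primitives; take the origin at the lower-left of the bounding box.
Outer rectangle: 170 × 150, A = 25 500 mm², y = 75 mm, Ī = 47 812 500 mm⁴.
Inner void (subtracted): 160 × 140, A = 22 400 mm², y = 75 mm, Ī = 36 586 667 mm⁴.
By symmetry the centroid is at mid-height, ȳ = 75 mm.
All pieces are centred on the centroidal x-axis, so I = ΣĪ (holes subtracted) = 11 225 833 mm⁴.
Repeating about the centroidal y-axis gives I_y = 13 625 833 mm⁴.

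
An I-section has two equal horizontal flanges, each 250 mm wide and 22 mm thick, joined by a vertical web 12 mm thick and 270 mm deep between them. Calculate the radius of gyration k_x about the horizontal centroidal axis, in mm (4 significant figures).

Break the section into simple shapes (no overlaps), measuring from the bottom-left corner of the bounding box.
Bottom flange: 250 × 22, A = 5 500 mm², y = 11 mm, Ī = 221 833 mm⁴.
Web: 12 × 270, A = 3 240 mm², y = 157 mm, Ī = 19 683 000 mm⁴.
Top flange: 250 × 22, A = 5 500 mm², y = 303 mm, Ī = 221 833 mm⁴.
By symmetry the centroid is at mid-height, ȳ = 157 mm.
Transfer each piece to the horizontal centroidal axis using Ī + A·d² with d = y − 157:
  bottom flange: d = -146 mm → contributes +117 459 833 mm⁴
  web: d = 0 mm → contributes +19 683 000 mm⁴
  top flange: d = 146 mm → contributes +117 459 833 mm⁴
Total I = 254 602 667 mm⁴.
Radius of gyration: k = √(I/A) = √(254 602 667 / 14 240) = 133.714 mm.

k_x ≈ 133.7 mm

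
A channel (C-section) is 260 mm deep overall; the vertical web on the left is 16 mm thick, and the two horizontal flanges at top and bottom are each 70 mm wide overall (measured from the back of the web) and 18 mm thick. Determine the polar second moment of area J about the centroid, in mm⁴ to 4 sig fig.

Break the section into simple shapes (no overlaps), measuring from the bottom-left corner of the bounding box.
Web: 16 × 260, A = 4 160 mm², y = 130 mm, Ī = 23 434 667 mm⁴.
Top flange (beyond web): 54 × 18, A = 972 mm², y = 251 mm, Ī = 26 244 mm⁴.
Bottom flange (beyond web): 54 × 18, A = 972 mm², y = 9 mm, Ī = 26 244 mm⁴.
By symmetry the centroid is at mid-height, ȳ = 130 mm.
Transfer each piece to the centroidal x-axis using Ī + A·d² with d = y − 130:
  web: d = 0 mm → contributes +23 434 667 mm⁴
  top flange (beyond web): d = 121 mm → contributes +14 257 296 mm⁴
  bottom flange (beyond web): d = -121 mm → contributes +14 257 296 mm⁴
Total I = 51 949 259 mm⁴.
For the y-axis: x̄ = 19.1468 mm.
Repeating about the centroidal y-axis gives I_y = 2 184 111 mm⁴.
Polar second moment: J = I_x + I_y = 54 133 370 mm⁴.

J ≈ 5.413 × 10⁷ mm⁴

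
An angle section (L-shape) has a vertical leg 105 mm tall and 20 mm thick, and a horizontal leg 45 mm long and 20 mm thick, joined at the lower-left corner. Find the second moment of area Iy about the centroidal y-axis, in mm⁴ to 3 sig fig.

Break the section into simple shapes (no overlaps), measuring from the bottom-left corner of the bounding box.
Vertical leg: 20 × 105, A = 2 100 mm², x = 10 mm, Ī = 70 000 mm⁴.
Horizontal leg (remainder): 25 × 20, A = 500 mm², x = 32.5 mm, Ī = 26 042 mm⁴.
Centroid: x̄ = ΣA·x / ΣA = 14.327 mm.
Transfer each piece to the centroidal y-axis using Ī + A·d² with d = x − 14.327:
  vertical leg: d = -4.3269 mm → contributes +109 317 mm⁴
  horizontal leg (remainder): d = 18.173 mm → contributes +191 172 mm⁴
Total I = 300 489 mm⁴.

Iy ≈ 3.00 × 10⁵ mm⁴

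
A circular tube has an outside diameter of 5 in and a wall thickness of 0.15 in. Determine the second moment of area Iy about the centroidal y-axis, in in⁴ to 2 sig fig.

Iy ≈ 6.7 in⁴

Split into non-overlapping primitives; take the origin at the lower-left of the bounding box.
Outer circle: ⌀5, A = 19.63 in², x = 2.5 in, Ī = 30.68 in⁴.
Bore (subtracted): ⌀4.7, A = 17.35 in², x = 2.5 in, Ī = 23.95 in⁴.
By symmetry the centroid is at mid-width, x̄ = 2.5 in.
All pieces are centred on the centroidal y-axis, so I = ΣĪ (holes subtracted) = 6.727 in⁴.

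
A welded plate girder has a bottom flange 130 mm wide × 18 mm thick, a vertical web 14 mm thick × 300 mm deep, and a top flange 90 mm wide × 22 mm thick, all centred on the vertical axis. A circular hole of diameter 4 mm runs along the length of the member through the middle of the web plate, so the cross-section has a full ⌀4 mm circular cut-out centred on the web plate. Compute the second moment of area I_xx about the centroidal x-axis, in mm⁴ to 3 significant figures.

I_xx ≈ 1.42 × 10⁸ mm⁴

Treat the section as a set of non-overlapping primitives; coordinates are from the bounding-box lower-left.
Bottom plate: 130 × 18, A = 2 340 mm², y = 9 mm, Ī = 63 180 mm⁴.
Web plate: 14 × 300, A = 4 200 mm², y = 168 mm, Ī = 31 500 000 mm⁴.
Top plate: 90 × 22, A = 1 980 mm², y = 329 mm, Ī = 79 860 mm⁴.
Hole (subtracted): ⌀4, A = 12.566 mm², y = 168 mm, Ī = 12.566 mm⁴.
Centroid: ȳ = ΣA·y / ΣA = 161.74 mm.
Transfer each piece to the centroidal x-axis using Ī + A·d² with d = y − 161.74:
  bottom plate: d = -152.74 mm → contributes +54 652 256 mm⁴
  web plate: d = 6.2628 mm → contributes +31 664 733 mm⁴
  top plate: d = 167.26 mm → contributes +55 473 984 mm⁴
  hole: d = 6.2628 mm → contributes −505.45 mm⁴
Total I = 141 790 468 mm⁴.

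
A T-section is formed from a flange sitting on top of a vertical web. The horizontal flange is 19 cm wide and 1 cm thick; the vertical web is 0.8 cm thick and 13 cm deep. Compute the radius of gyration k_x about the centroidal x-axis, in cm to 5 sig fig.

Decompose the section into non-overlapping parts with the origin at the bottom-left of its bounding rectangle.
Flange: 19 × 1, A = 19 cm², y = 13.5 cm, Ī = 1.583333 cm⁴.
Web: 0.8 × 13, A = 10.4 cm², y = 6.5 cm, Ī = 146.4667 cm⁴.
Centroid: ȳ = ΣA·y / ΣA = 11.02381 cm.
Transfer each piece to the centroidal x-axis using Ī + A·d² with d = y − 11.02381:
  flange: d = 2.47619 cm → contributes +118.0822 cm⁴
  web: d = -4.52381 cm → contributes +359.3011 cm⁴
Total I = 477.3833 cm⁴.
Radius of gyration: k = √(I/A) = √(477.3833 / 29.4) = 4.029582 cm.

k_x ≈ 4.0296 cm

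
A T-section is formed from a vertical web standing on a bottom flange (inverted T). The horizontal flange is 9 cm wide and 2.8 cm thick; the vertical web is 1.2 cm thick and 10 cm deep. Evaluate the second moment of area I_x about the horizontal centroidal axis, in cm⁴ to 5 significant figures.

Split into non-overlapping primitives; take the origin at the lower-left of the bounding box.
Flange: 9 × 2.8, A = 25.2 cm², y = 1.4 cm, Ī = 16.464 cm⁴.
Web: 1.2 × 10, A = 12 cm², y = 7.8 cm, Ī = 100 cm⁴.
Centroid: ȳ = ΣA·y / ΣA = 3.464516 cm.
Transfer each piece to the horizontal centroidal axis using Ī + A·d² with d = y − 3.464516:
  flange: d = -2.064516 cm → contributes +123.8721 cm⁴
  web: d = 4.335484 cm → contributes +325.557 cm⁴
Total I = 449.4292 cm⁴.

I_x ≈ 449.43 cm⁴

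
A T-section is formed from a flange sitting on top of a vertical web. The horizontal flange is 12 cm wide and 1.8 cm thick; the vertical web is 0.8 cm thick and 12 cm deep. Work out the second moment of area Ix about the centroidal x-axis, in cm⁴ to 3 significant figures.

Ix ≈ 437 cm⁴

Break the section into simple shapes (no overlaps), measuring from the bottom-left corner of the bounding box.
Flange: 12 × 1.8, A = 21.6 cm², y = 12.9 cm, Ī = 5.832 cm⁴.
Web: 0.8 × 12, A = 9.6 cm², y = 6 cm, Ī = 115.2 cm⁴.
Centroid: ȳ = ΣA·y / ΣA = 10.777 cm.
Transfer each piece to the centroidal x-axis using Ī + A·d² with d = y − 10.777:
  flange: d = 2.1231 cm → contributes +103.19 cm⁴
  web: d = -4.7769 cm → contributes +334.26 cm⁴
Total I = 437.46 cm⁴.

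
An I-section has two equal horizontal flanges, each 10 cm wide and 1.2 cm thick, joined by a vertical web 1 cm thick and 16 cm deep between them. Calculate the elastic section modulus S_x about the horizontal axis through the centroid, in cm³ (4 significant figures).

Split into non-overlapping primitives; take the origin at the lower-left of the bounding box.
Bottom flange: 10 × 1.2, A = 12 cm², y = 0.6 cm, Ī = 1.44 cm⁴.
Web: 1 × 16, A = 16 cm², y = 9.2 cm, Ī = 341.333 cm⁴.
Top flange: 10 × 1.2, A = 12 cm², y = 17.8 cm, Ī = 1.44 cm⁴.
By symmetry the centroid is at mid-height, ȳ = 9.2 cm.
Transfer each piece to the horizontal axis through the centroid using Ī + A·d² with d = y − 9.2:
  bottom flange: d = -8.6 cm → contributes +888.96 cm⁴
  web: d = 0 cm → contributes +341.333 cm⁴
  top flange: d = 8.6 cm → contributes +888.96 cm⁴
Total I = 2119.25 cm⁴.
Extreme fibre distance c = 9.2 cm; S = I/c = 230.354 cm³.

S_x ≈ 230.4 cm³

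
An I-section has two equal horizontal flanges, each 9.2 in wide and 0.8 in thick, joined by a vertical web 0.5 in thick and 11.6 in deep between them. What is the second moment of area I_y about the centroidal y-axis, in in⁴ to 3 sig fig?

I_y ≈ 104 in⁴

Break the section into simple shapes (no overlaps), measuring from the bottom-left corner of the bounding box.
Bottom flange: 9.2 × 0.8, A = 7.36 in², x = 4.6 in, Ī = 51.913 in⁴.
Web: 0.5 × 11.6, A = 5.8 in², x = 4.6 in, Ī = 0.12083 in⁴.
Top flange: 9.2 × 0.8, A = 7.36 in², x = 4.6 in, Ī = 51.913 in⁴.
By symmetry the centroid is at mid-width, x̄ = 4.6 in.
All pieces are centred on the centroidal y-axis, so I = ΣĪ = 103.95 in⁴.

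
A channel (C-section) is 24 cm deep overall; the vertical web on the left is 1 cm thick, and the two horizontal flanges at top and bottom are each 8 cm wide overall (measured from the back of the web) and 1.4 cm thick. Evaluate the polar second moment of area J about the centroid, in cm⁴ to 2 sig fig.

J ≈ 3900 cm⁴

Decompose the section into non-overlapping parts with the origin at the bottom-left of its bounding rectangle.
Web: 1 × 24, A = 24 cm², y = 12 cm, Ī = 1 152 cm⁴.
Top flange (beyond web): 7 × 1.4, A = 9.8 cm², y = 23.3 cm, Ī = 1.601 cm⁴.
Bottom flange (beyond web): 7 × 1.4, A = 9.8 cm², y = 0.7 cm, Ī = 1.601 cm⁴.
By symmetry the centroid is at mid-height, ȳ = 12 cm.
Transfer each piece to the centroidal x-axis using Ī + A·d² with d = y − 12:
  web: d = 0 cm → contributes +1 152 cm⁴
  top flange (beyond web): d = 11.3 cm → contributes +1 253 cm⁴
  bottom flange (beyond web): d = -11.3 cm → contributes +1 253 cm⁴
Total I = 3 658 cm⁴.
For the y-axis: x̄ = 2.298 cm.
Repeating about the centroidal y-axis gives I_y = 254.7 cm⁴.
Polar second moment: J = I_x + I_y = 3 913 cm⁴.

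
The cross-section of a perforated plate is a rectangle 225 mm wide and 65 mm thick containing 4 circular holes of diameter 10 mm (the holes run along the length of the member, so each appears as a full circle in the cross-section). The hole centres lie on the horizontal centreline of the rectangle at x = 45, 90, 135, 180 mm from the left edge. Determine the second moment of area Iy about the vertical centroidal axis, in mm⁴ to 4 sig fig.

Decompose the section into non-overlapping parts with the origin at the bottom-left of its bounding rectangle.
Plate: 225 × 65, A = 14 625 mm², x = 112.5 mm, Ī = 61 699 219 mm⁴.
Hole 1 (subtracted): ⌀10, A = 78.5398 mm², x = 45 mm, Ī = 490.874 mm⁴.
Hole 2 (subtracted): ⌀10, A = 78.5398 mm², x = 90 mm, Ī = 490.874 mm⁴.
Hole 3 (subtracted): ⌀10, A = 78.5398 mm², x = 135 mm, Ī = 490.874 mm⁴.
Hole 4 (subtracted): ⌀10, A = 78.5398 mm², x = 180 mm, Ī = 490.874 mm⁴.
By symmetry the centroid is at mid-width, x̄ = 112.5 mm.
Transfer each piece to the vertical centroidal axis using Ī + A·d² with d = x − 112.5:
  plate: d = 0 mm → contributes +61 699 219 mm⁴
  hole 1: d = -67.5 mm → contributes −358 338 mm⁴
  hole 2: d = -22.5 mm → contributes −40251.7 mm⁴
  hole 3: d = 22.5 mm → contributes −40251.7 mm⁴
  hole 4: d = 67.5 mm → contributes −358 338 mm⁴
Total I = 60 902 040 mm⁴.

Iy ≈ 6.090 × 10⁷ mm⁴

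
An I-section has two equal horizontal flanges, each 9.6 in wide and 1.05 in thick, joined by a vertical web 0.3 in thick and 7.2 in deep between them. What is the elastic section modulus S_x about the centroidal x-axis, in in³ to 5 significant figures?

S_x ≈ 76.176 in³

Treat the section as a set of non-overlapping primitives; coordinates are from the bounding-box lower-left.
Bottom flange: 9.6 × 1.05, A = 10.08 in², y = 0.525 in, Ī = 0.9261 in⁴.
Web: 0.3 × 7.2, A = 2.16 in², y = 4.65 in, Ī = 9.3312 in⁴.
Top flange: 9.6 × 1.05, A = 10.08 in², y = 8.775 in, Ī = 0.9261 in⁴.
By symmetry the centroid is at mid-height, ȳ = 4.65 in.
Transfer each piece to the centroidal x-axis using Ī + A·d² with d = y − 4.65:
  bottom flange: d = -4.125 in → contributes +172.4436 in⁴
  web: d = 0 in → contributes +9.3312 in⁴
  top flange: d = 4.125 in → contributes +172.4436 in⁴
Total I = 354.2184 in⁴.
Extreme fibre distance c = 4.65 in; S = I/c = 76.176 in³.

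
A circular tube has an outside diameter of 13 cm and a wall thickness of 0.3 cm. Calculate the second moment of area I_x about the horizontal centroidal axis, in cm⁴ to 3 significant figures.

I_x ≈ 241 cm⁴

Treat the section as a set of non-overlapping primitives; coordinates are from the bounding-box lower-left.
Outer circle: ⌀13, A = 132.73 cm², y = 6.5 cm, Ī = 1 402 cm⁴.
Bore (subtracted): ⌀12.4, A = 120.76 cm², y = 6.5 cm, Ī = 1160.5 cm⁴.
By symmetry the centroid is at mid-height, ȳ = 6.5 cm.
All pieces are centred on the horizontal centroidal axis, so I = ΣĪ (holes subtracted) = 241.45 cm⁴.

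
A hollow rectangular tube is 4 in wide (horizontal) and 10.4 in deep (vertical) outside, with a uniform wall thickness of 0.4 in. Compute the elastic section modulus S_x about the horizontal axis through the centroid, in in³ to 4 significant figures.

Decompose the section into non-overlapping parts with the origin at the bottom-left of its bounding rectangle.
Outer rectangle: 4 × 10.4, A = 41.6 in², y = 5.2 in, Ī = 374.955 in⁴.
Inner void (subtracted): 3.2 × 9.6, A = 30.72 in², y = 5.2 in, Ī = 235.93 in⁴.
By symmetry the centroid is at mid-height, ȳ = 5.2 in.
All pieces are centred on the horizontal axis through the centroid, so I = ΣĪ (holes subtracted) = 139.025 in⁴.
Extreme fibre distance c = 5.2 in; S = I/c = 26.7356 in³.

S_x ≈ 26.74 in³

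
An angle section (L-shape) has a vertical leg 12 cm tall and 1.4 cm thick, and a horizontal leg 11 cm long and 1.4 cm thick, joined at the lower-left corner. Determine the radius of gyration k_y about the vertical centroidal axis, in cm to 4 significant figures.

k_y ≈ 3.313 cm

Break the section into simple shapes (no overlaps), measuring from the bottom-left corner of the bounding box.
Vertical leg: 1.4 × 12, A = 16.8 cm², x = 0.7 cm, Ī = 2.744 cm⁴.
Horizontal leg (remainder): 9.6 × 1.4, A = 13.44 cm², x = 6.2 cm, Ī = 103.219 cm⁴.
Centroid: x̄ = ΣA·x / ΣA = 3.14444 cm.
Transfer each piece to the vertical centroidal axis using Ī + A·d² with d = x − 3.14444:
  vertical leg: d = -2.44444 cm → contributes +103.129 cm⁴
  horizontal leg (remainder): d = 3.05556 cm → contributes +228.701 cm⁴
Total I = 331.83 cm⁴.
Radius of gyration: k = √(I/A) = √(331.83 / 30.24) = 3.31258 cm.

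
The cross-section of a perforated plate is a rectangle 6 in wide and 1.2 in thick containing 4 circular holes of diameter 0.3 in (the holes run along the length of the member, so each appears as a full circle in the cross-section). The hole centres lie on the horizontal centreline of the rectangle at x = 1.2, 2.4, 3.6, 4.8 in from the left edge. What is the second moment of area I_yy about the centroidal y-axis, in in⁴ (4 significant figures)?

Decompose the section into non-overlapping parts with the origin at the bottom-left of its bounding rectangle.
Plate: 6 × 1.2, A = 7.2 in², x = 3 in, Ī = 21.6 in⁴.
Hole 1 (subtracted): ⌀0.3, A = 0.0706858 in², x = 1.2 in, Ī = 0.000397608 in⁴.
Hole 2 (subtracted): ⌀0.3, A = 0.0706858 in², x = 2.4 in, Ī = 0.000397608 in⁴.
Hole 3 (subtracted): ⌀0.3, A = 0.0706858 in², x = 3.6 in, Ī = 0.000397608 in⁴.
Hole 4 (subtracted): ⌀0.3, A = 0.0706858 in², x = 4.8 in, Ī = 0.000397608 in⁴.
By symmetry the centroid is at mid-width, x̄ = 3 in.
Transfer each piece to the centroidal y-axis using Ī + A·d² with d = x − 3:
  plate: d = 0 in → contributes +21.6 in⁴
  hole 1: d = -1.8 in → contributes −0.22942 in⁴
  hole 2: d = -0.6 in → contributes −0.0258445 in⁴
  hole 3: d = 0.6 in → contributes −0.0258445 in⁴
  hole 4: d = 1.8 in → contributes −0.22942 in⁴
Total I = 21.0895 in⁴.

I_yy ≈ 21.09 in⁴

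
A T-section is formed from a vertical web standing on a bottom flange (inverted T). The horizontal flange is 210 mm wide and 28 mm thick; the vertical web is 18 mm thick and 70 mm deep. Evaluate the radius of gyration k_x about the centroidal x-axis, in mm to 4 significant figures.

Treat the section as a set of non-overlapping primitives; coordinates are from the bounding-box lower-left.
Flange: 210 × 28, A = 5 880 mm², y = 14 mm, Ī = 384 160 mm⁴.
Web: 18 × 70, A = 1 260 mm², y = 63 mm, Ī = 514 500 mm⁴.
Centroid: ȳ = ΣA·y / ΣA = 22.6471 mm.
Transfer each piece to the centroidal x-axis using Ī + A·d² with d = y − 22.6471:
  flange: d = -8.64706 mm → contributes +823 817 mm⁴
  web: d = 40.3529 mm → contributes +2 566 233 mm⁴
Total I = 3 390 051 mm⁴.
Radius of gyration: k = √(I/A) = √(3 390 051 / 7 140) = 21.7898 mm.

k_x ≈ 21.79 mm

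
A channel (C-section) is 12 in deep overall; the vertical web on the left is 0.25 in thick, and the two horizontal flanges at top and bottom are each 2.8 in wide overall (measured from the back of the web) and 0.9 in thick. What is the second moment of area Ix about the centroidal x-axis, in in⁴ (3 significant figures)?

Ix ≈ 178 in⁴

Decompose the section into non-overlapping parts with the origin at the bottom-left of its bounding rectangle.
Web: 0.25 × 12, A = 3 in², y = 6 in, Ī = 36 in⁴.
Top flange (beyond web): 2.55 × 0.9, A = 2.295 in², y = 11.55 in, Ī = 0.15491 in⁴.
Bottom flange (beyond web): 2.55 × 0.9, A = 2.295 in², y = 0.45 in, Ī = 0.15491 in⁴.
By symmetry the centroid is at mid-height, ȳ = 6 in.
Transfer each piece to the centroidal x-axis using Ī + A·d² with d = y − 6:
  web: d = 0 in → contributes +36 in⁴
  top flange (beyond web): d = 5.55 in → contributes +70.847 in⁴
  bottom flange (beyond web): d = -5.55 in → contributes +70.847 in⁴
Total I = 177.69 in⁴.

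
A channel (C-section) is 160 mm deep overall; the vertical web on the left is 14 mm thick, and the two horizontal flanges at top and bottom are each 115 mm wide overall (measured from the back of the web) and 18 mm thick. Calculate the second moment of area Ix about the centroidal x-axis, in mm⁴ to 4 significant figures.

Ix ≈ 2.321 × 10⁷ mm⁴

Split into non-overlapping primitives; take the origin at the lower-left of the bounding box.
Web: 14 × 160, A = 2 240 mm², y = 80 mm, Ī = 4 778 667 mm⁴.
Top flange (beyond web): 101 × 18, A = 1 818 mm², y = 151 mm, Ī = 49 086 mm⁴.
Bottom flange (beyond web): 101 × 18, A = 1 818 mm², y = 9 mm, Ī = 49 086 mm⁴.
By symmetry the centroid is at mid-height, ȳ = 80 mm.
Transfer each piece to the centroidal x-axis using Ī + A·d² with d = y − 80:
  web: d = 0 mm → contributes +4 778 667 mm⁴
  top flange (beyond web): d = 71 mm → contributes +9 213 624 mm⁴
  bottom flange (beyond web): d = -71 mm → contributes +9 213 624 mm⁴
Total I = 23 205 915 mm⁴.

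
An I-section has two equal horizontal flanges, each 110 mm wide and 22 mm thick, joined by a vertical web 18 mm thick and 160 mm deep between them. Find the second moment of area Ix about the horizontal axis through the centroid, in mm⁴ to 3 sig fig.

Ix ≈ 4.64 × 10⁷ mm⁴

Decompose the section into non-overlapping parts with the origin at the bottom-left of its bounding rectangle.
Bottom flange: 110 × 22, A = 2 420 mm², y = 11 mm, Ī = 97 607 mm⁴.
Web: 18 × 160, A = 2 880 mm², y = 102 mm, Ī = 6 144 000 mm⁴.
Top flange: 110 × 22, A = 2 420 mm², y = 193 mm, Ī = 97 607 mm⁴.
By symmetry the centroid is at mid-height, ȳ = 102 mm.
Transfer each piece to the horizontal axis through the centroid using Ī + A·d² with d = y − 102:
  bottom flange: d = -91 mm → contributes +20 137 627 mm⁴
  web: d = 0 mm → contributes +6 144 000 mm⁴
  top flange: d = 91 mm → contributes +20 137 627 mm⁴
Total I = 46 419 253 mm⁴.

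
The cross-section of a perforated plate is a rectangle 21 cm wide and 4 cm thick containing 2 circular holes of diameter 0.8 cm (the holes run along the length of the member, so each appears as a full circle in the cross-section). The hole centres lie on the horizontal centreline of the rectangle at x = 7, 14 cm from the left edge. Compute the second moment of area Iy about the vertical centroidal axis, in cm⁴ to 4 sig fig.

Treat the section as a set of non-overlapping primitives; coordinates are from the bounding-box lower-left.
Plate: 21 × 4, A = 84 cm², x = 10.5 cm, Ī = 3 087 cm⁴.
Hole 1 (subtracted): ⌀0.8, A = 0.502655 cm², x = 7 cm, Ī = 0.0201062 cm⁴.
Hole 2 (subtracted): ⌀0.8, A = 0.502655 cm², x = 14 cm, Ī = 0.0201062 cm⁴.
By symmetry the centroid is at mid-width, x̄ = 10.5 cm.
Transfer each piece to the vertical centroidal axis using Ī + A·d² with d = x − 10.5:
  plate: d = 0 cm → contributes +3 087 cm⁴
  hole 1: d = -3.5 cm → contributes −6.17763 cm⁴
  hole 2: d = 3.5 cm → contributes −6.17763 cm⁴
Total I = 3074.64 cm⁴.

Iy ≈ 3075 cm⁴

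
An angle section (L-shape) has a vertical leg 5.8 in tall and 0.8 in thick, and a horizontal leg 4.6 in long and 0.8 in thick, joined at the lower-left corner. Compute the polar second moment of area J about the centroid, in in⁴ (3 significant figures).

Treat the section as a set of non-overlapping primitives; coordinates are from the bounding-box lower-left.
Vertical leg: 0.8 × 5.8, A = 4.64 in², y = 2.9 in, Ī = 13.007 in⁴.
Horizontal leg (remainder): 3.8 × 0.8, A = 3.04 in², y = 0.4 in, Ī = 0.16213 in⁴.
Centroid: ȳ = ΣA·y / ΣA = 1.9104 in.
Transfer each piece to the centroidal x-axis using Ī + A·d² with d = y − 1.9104:
  vertical leg: d = 0.98958 in → contributes +17.551 in⁴
  horizontal leg (remainder): d = -1.5104 in → contributes +7.0975 in⁴
Total I = 24.649 in⁴.
For the y-axis: x̄ = 1.3104 in.
Repeating about the centroidal y-axis gives I_y = 13.622 in⁴.
Polar second moment: J = I_x + I_y = 38.27 in⁴.

J ≈ 38.3 in⁴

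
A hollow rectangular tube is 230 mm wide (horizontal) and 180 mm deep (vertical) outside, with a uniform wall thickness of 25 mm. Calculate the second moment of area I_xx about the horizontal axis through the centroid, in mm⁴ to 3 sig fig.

I_xx ≈ 7.88 × 10⁷ mm⁴

Decompose the section into non-overlapping parts with the origin at the bottom-left of its bounding rectangle.
Outer rectangle: 230 × 180, A = 41 400 mm², y = 90 mm, Ī = 111 780 000 mm⁴.
Inner void (subtracted): 180 × 130, A = 23 400 mm², y = 90 mm, Ī = 32 955 000 mm⁴.
By symmetry the centroid is at mid-height, ȳ = 90 mm.
All pieces are centred on the horizontal axis through the centroid, so I = ΣĪ (holes subtracted) = 78 825 000 mm⁴.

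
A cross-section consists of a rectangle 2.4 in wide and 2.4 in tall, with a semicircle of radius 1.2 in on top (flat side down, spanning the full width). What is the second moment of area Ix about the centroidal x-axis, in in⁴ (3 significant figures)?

Decompose the section into non-overlapping parts with the origin at the bottom-left of its bounding rectangle.
Rectangular body: 2.4 × 2.4, A = 5.76 in², y = 1.2 in, Ī = 2.7648 in⁴.
Semicircular cap: semicircle r = 1.2, A = 2.2619 in², y = 2.9093 in, Ī = 0.22759 in⁴.
Centroid: ȳ = ΣA·y / ΣA = 1.682 in.
Transfer each piece to the centroidal x-axis using Ī + A·d² with d = y − 1.682:
  rectangular body: d = -0.48197 in → contributes +4.1028 in⁴
  semicircular cap: d = 1.2273 in → contributes +3.6348 in⁴
Total I = 7.7376 in⁴.

Ix ≈ 7.74 in⁴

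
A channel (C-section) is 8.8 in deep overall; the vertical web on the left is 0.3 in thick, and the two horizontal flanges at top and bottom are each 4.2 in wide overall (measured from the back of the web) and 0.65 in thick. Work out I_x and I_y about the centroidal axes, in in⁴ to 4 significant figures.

I_x ≈ 101.4 in⁴, I_y ≈ 14.10 in⁴

Treat the section as a set of non-overlapping primitives; coordinates are from the bounding-box lower-left.
Web: 0.3 × 8.8, A = 2.64 in², y = 4.4 in, Ī = 17.0368 in⁴.
Top flange (beyond web): 3.9 × 0.65, A = 2.535 in², y = 8.475 in, Ī = 0.0892531 in⁴.
Bottom flange (beyond web): 3.9 × 0.65, A = 2.535 in², y = 0.325 in, Ī = 0.0892531 in⁴.
By symmetry the centroid is at mid-height, ȳ = 4.4 in.
Transfer each piece to the centroidal x-axis using Ī + A·d² with d = y − 4.4:
  web: d = 0 in → contributes +17.0368 in⁴
  top flange (beyond web): d = 4.075 in → contributes +42.1845 in⁴
  bottom flange (beyond web): d = -4.075 in → contributes +42.1845 in⁴
Total I = 101.406 in⁴.
For the y-axis: x̄ = 1.53093 in.
Repeating about the centroidal y-axis gives I_y = 14.1019 in⁴.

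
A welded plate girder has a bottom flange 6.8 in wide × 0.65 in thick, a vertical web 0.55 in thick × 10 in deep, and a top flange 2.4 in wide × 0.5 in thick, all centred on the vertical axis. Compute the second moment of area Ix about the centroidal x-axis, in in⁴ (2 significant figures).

Ix ≈ 180 in⁴

Treat the section as a set of non-overlapping primitives; coordinates are from the bounding-box lower-left.
Bottom plate: 6.8 × 0.65, A = 4.42 in², y = 0.325 in, Ī = 0.1556 in⁴.
Web plate: 0.55 × 10, A = 5.5 in², y = 5.65 in, Ī = 45.83 in⁴.
Top plate: 2.4 × 0.5, A = 1.2 in², y = 10.9 in, Ī = 0.025 in⁴.
Centroid: ȳ = ΣA·y / ΣA = 4.1 in.
Transfer each piece to the centroidal x-axis using Ī + A·d² with d = y − 4.1:
  bottom plate: d = -3.775 in → contributes +63.14 in⁴
  web plate: d = 1.55 in → contributes +59.05 in⁴
  top plate: d = 6.8 in → contributes +55.51 in⁴
Total I = 177.7 in⁴.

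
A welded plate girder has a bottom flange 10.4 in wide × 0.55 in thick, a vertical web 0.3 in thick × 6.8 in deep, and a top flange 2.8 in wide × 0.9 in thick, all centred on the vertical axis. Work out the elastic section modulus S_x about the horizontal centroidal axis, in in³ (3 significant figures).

Break the section into simple shapes (no overlaps), measuring from the bottom-left corner of the bounding box.
Bottom plate: 10.4 × 0.55, A = 5.72 in², y = 0.275 in, Ī = 0.14419 in⁴.
Web plate: 0.3 × 6.8, A = 2.04 in², y = 3.95 in, Ī = 7.8608 in⁴.
Top plate: 2.8 × 0.9, A = 2.52 in², y = 7.8 in, Ī = 0.1701 in⁴.
Centroid: ȳ = ΣA·y / ΣA = 2.8489 in.
Transfer each piece to the horizontal centroidal axis using Ī + A·d² with d = y − 2.8489:
  bottom plate: d = -2.5739 in → contributes +38.04 in⁴
  web plate: d = 1.1011 in → contributes +10.334 in⁴
  top plate: d = 4.9511 in → contributes +61.943 in⁴
Total I = 110.32 in⁴.
Extreme fibre distance c = 5.4011 in; S = I/c = 20.425 in³.

S_x ≈ 20.4 in³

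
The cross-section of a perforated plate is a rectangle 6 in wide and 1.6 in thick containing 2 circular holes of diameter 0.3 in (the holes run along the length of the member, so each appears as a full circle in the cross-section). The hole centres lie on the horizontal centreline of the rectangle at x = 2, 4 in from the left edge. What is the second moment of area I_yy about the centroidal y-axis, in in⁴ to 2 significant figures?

I_yy ≈ 29 in⁴

Split into non-overlapping primitives; take the origin at the lower-left of the bounding box.
Plate: 6 × 1.6, A = 9.6 in², x = 3 in, Ī = 28.8 in⁴.
Hole 1 (subtracted): ⌀0.3, A = 0.07069 in², x = 2 in, Ī = 0.0003976 in⁴.
Hole 2 (subtracted): ⌀0.3, A = 0.07069 in², x = 4 in, Ī = 0.0003976 in⁴.
By symmetry the centroid is at mid-width, x̄ = 3 in.
Transfer each piece to the centroidal y-axis using Ī + A·d² with d = x − 3:
  plate: d = 0 in → contributes +28.8 in⁴
  hole 1: d = -1 in → contributes −0.07108 in⁴
  hole 2: d = 1 in → contributes −0.07108 in⁴
Total I = 28.66 in⁴.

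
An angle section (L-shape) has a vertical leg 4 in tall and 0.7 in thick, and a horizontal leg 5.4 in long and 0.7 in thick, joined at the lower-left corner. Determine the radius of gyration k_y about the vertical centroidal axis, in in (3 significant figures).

k_y ≈ 1.68 in

Treat the section as a set of non-overlapping primitives; coordinates are from the bounding-box lower-left.
Vertical leg: 0.7 × 4, A = 2.8 in², x = 0.35 in, Ī = 0.11433 in⁴.
Horizontal leg (remainder): 4.7 × 0.7, A = 3.29 in², x = 3.05 in, Ī = 6.0563 in⁴.
Centroid: x̄ = ΣA·x / ΣA = 1.8086 in.
Transfer each piece to the vertical centroidal axis using Ī + A·d² with d = x − 1.8086:
  vertical leg: d = -1.4586 in → contributes +6.0715 in⁴
  horizontal leg (remainder): d = 1.2414 in → contributes +11.126 in⁴
Total I = 17.198 in⁴.
Radius of gyration: k = √(I/A) = √(17.198 / 6.09) = 1.6805 in.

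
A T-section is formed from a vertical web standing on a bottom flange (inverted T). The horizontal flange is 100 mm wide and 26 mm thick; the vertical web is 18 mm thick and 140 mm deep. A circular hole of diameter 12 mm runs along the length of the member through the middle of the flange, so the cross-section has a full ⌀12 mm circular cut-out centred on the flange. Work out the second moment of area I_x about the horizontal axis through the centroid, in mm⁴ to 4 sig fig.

Treat the section as a set of non-overlapping primitives; coordinates are from the bounding-box lower-left.
Flange: 100 × 26, A = 2 600 mm², y = 13 mm, Ī = 146 467 mm⁴.
Web: 18 × 140, A = 2 520 mm², y = 96 mm, Ī = 4 116 000 mm⁴.
Hole (subtracted): ⌀12, A = 113.097 mm², y = 13 mm, Ī = 1017.88 mm⁴.
Centroid: ȳ = ΣA·y / ΣA = 54.7743 mm.
Transfer each piece to the horizontal axis through the centroid using Ī + A·d² with d = y − 54.7743:
  flange: d = -41.7743 mm → contributes +4 683 713 mm⁴
  web: d = 41.2257 mm → contributes +8 398 881 mm⁴
  hole: d = -41.7743 mm → contributes −198 383 mm⁴
Total I = 12 884 210 mm⁴.

I_x ≈ 1.288 × 10⁷ mm⁴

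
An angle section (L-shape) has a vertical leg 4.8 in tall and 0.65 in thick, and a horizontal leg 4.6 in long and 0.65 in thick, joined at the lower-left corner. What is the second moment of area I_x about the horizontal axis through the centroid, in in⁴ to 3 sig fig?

Split into non-overlapping primitives; take the origin at the lower-left of the bounding box.
Vertical leg: 0.65 × 4.8, A = 3.12 in², y = 2.4 in, Ī = 5.9904 in⁴.
Horizontal leg (remainder): 3.95 × 0.65, A = 2.5675 in², y = 0.325 in, Ī = 0.090397 in⁴.
Centroid: ȳ = ΣA·y / ΣA = 1.4633 in.
Transfer each piece to the horizontal axis through the centroid using Ī + A·d² with d = y − 1.4633:
  vertical leg: d = 0.93671 in → contributes +8.728 in⁴
  horizontal leg (remainder): d = -1.1383 in → contributes +3.4171 in⁴
Total I = 12.145 in⁴.

I_x ≈ 12.1 in⁴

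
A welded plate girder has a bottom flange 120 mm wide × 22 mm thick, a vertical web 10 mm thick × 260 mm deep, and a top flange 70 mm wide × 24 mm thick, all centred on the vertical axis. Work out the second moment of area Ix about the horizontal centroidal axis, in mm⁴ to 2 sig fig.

Ix ≈ 9.9 × 10⁷ mm⁴

Split into non-overlapping primitives; take the origin at the lower-left of the bounding box.
Bottom plate: 120 × 22, A = 2 640 mm², y = 11 mm, Ī = 106 480 mm⁴.
Web plate: 10 × 260, A = 2 600 mm², y = 152 mm, Ī = 14 646 667 mm⁴.
Top plate: 70 × 24, A = 1 680 mm², y = 294 mm, Ī = 80 640 mm⁴.
Centroid: ȳ = ΣA·y / ΣA = 132.7 mm.
Transfer each piece to the horizontal centroidal axis using Ī + A·d² with d = y − 132.7:
  bottom plate: d = -121.7 mm → contributes +39 195 716 mm⁴
  web plate: d = 19.32 mm → contributes +15 616 940 mm⁴
  top plate: d = 161.3 mm → contributes +43 800 071 mm⁴
Total I = 98 612 727 mm⁴.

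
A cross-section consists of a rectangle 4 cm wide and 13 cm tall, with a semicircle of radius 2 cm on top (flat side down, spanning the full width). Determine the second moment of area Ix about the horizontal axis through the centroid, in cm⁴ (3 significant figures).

Ix ≈ 1040 cm⁴

Break the section into simple shapes (no overlaps), measuring from the bottom-left corner of the bounding box.
Rectangular body: 4 × 13, A = 52 cm², y = 6.5 cm, Ī = 732.33 cm⁴.
Semicircular cap: semicircle r = 2, A = 6.2832 cm², y = 13.849 cm, Ī = 1.7561 cm⁴.
Centroid: ȳ = ΣA·y / ΣA = 7.2922 cm.
Transfer each piece to the horizontal axis through the centroid using Ī + A·d² with d = y − 7.2922:
  rectangular body: d = -0.79224 cm → contributes +764.97 cm⁴
  semicircular cap: d = 6.5566 cm → contributes +271.86 cm⁴
Total I = 1036.8 cm⁴.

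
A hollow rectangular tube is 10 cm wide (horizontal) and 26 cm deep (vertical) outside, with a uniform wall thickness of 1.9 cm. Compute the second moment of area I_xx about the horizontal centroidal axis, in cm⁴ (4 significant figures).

I_xx ≈ 8994 cm⁴

Treat the section as a set of non-overlapping primitives; coordinates are from the bounding-box lower-left.
Outer rectangle: 10 × 26, A = 260 cm², y = 13 cm, Ī = 14646.7 cm⁴.
Inner void (subtracted): 6.2 × 22.2, A = 137.64 cm², y = 13 cm, Ī = 5652.87 cm⁴.
By symmetry the centroid is at mid-height, ȳ = 13 cm.
All pieces are centred on the horizontal centroidal axis, so I = ΣĪ (holes subtracted) = 8993.79 cm⁴.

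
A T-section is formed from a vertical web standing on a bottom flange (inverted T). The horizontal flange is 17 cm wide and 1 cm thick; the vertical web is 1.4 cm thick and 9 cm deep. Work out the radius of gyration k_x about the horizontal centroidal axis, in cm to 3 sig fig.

Treat the section as a set of non-overlapping primitives; coordinates are from the bounding-box lower-left.
Flange: 17 × 1, A = 17 cm², y = 0.5 cm, Ī = 1.4167 cm⁴.
Web: 1.4 × 9, A = 12.6 cm², y = 5.5 cm, Ī = 85.05 cm⁴.
Centroid: ȳ = ΣA·y / ΣA = 2.6284 cm.
Transfer each piece to the horizontal centroidal axis using Ī + A·d² with d = y − 2.6284:
  flange: d = -2.1284 cm → contributes +78.427 cm⁴
  web: d = 2.8716 cm → contributes +188.95 cm⁴
Total I = 267.38 cm⁴.
Radius of gyration: k = √(I/A) = √(267.38 / 29.6) = 3.0055 cm.

k_x ≈ 3.01 cm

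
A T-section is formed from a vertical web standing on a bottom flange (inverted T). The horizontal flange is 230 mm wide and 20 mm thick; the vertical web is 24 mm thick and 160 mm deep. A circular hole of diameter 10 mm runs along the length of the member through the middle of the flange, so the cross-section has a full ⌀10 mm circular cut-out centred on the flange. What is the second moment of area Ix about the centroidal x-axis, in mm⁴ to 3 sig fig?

Ix ≈ 2.52 × 10⁷ mm⁴

Split into non-overlapping primitives; take the origin at the lower-left of the bounding box.
Flange: 230 × 20, A = 4 600 mm², y = 10 mm, Ī = 153 333 mm⁴.
Web: 24 × 160, A = 3 840 mm², y = 100 mm, Ī = 8 192 000 mm⁴.
Hole (subtracted): ⌀10, A = 78.54 mm², y = 10 mm, Ī = 490.87 mm⁴.
Centroid: ȳ = ΣA·y / ΣA = 51.332 mm.
Transfer each piece to the centroidal x-axis using Ī + A·d² with d = y − 51.332:
  flange: d = -41.332 mm → contributes +8 011 858 mm⁴
  web: d = 48.668 mm → contributes +17 287 141 mm⁴
  hole: d = -41.332 mm → contributes −134 666 mm⁴
Total I = 25 164 333 mm⁴.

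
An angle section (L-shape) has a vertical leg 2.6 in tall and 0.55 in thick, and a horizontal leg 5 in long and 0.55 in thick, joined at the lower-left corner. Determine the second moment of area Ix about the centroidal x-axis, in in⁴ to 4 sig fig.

Decompose the section into non-overlapping parts with the origin at the bottom-left of its bounding rectangle.
Vertical leg: 0.55 × 2.6, A = 1.43 in², y = 1.3 in, Ī = 0.805567 in⁴.
Horizontal leg (remainder): 4.45 × 0.55, A = 2.4475 in², y = 0.275 in, Ī = 0.0616974 in⁴.
Centroid: ȳ = ΣA·y / ΣA = 0.653014 in.
Transfer each piece to the centroidal x-axis using Ī + A·d² with d = y − 0.653014:
  vertical leg: d = 0.646986 in → contributes +1.40415 in⁴
  horizontal leg (remainder): d = -0.378014 in → contributes +0.411432 in⁴
Total I = 1.81558 in⁴.

Ix ≈ 1.816 in⁴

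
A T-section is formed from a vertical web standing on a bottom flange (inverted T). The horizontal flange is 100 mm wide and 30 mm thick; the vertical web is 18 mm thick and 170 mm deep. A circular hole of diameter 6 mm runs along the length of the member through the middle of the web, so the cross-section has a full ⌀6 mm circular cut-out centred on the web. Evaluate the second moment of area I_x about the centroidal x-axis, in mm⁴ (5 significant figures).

I_x ≈ 2.2673 × 10⁷ mm⁴

Treat the section as a set of non-overlapping primitives; coordinates are from the bounding-box lower-left.
Flange: 100 × 30, A = 3 000 mm², y = 15 mm, Ī = 225 000 mm⁴.
Web: 18 × 170, A = 3 060 mm², y = 115 mm, Ī = 7 369 500 mm⁴.
Hole (subtracted): ⌀6, A = 28.27433 mm², y = 115 mm, Ī = 63.61725 mm⁴.
Centroid: ȳ = ΣA·y / ΣA = 65.26299 mm.
Transfer each piece to the centroidal x-axis using Ī + A·d² with d = y − 65.26299:
  flange: d = -50.26299 mm → contributes +7 804 104 mm⁴
  web: d = 49.73701 mm → contributes +14 939 237 mm⁴
  hole: d = 49.73701 mm → contributes −70007.82 mm⁴
Total I = 22 673 333 mm⁴.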